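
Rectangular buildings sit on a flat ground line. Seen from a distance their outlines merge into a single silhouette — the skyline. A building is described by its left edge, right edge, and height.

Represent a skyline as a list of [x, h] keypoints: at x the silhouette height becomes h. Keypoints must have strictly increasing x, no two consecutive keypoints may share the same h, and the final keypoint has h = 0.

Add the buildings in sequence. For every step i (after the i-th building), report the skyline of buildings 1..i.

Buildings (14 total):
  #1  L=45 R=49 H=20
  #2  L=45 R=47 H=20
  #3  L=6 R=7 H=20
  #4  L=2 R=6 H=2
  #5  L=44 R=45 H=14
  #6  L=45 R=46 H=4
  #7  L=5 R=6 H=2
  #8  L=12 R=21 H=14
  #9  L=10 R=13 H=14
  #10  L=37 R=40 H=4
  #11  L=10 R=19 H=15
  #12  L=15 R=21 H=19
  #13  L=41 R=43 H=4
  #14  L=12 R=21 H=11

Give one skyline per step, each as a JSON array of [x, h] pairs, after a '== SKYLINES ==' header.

== SKYLINES ==
[[45,20],[49,0]]
[[45,20],[49,0]]
[[6,20],[7,0],[45,20],[49,0]]
[[2,2],[6,20],[7,0],[45,20],[49,0]]
[[2,2],[6,20],[7,0],[44,14],[45,20],[49,0]]
[[2,2],[6,20],[7,0],[44,14],[45,20],[49,0]]
[[2,2],[6,20],[7,0],[44,14],[45,20],[49,0]]
[[2,2],[6,20],[7,0],[12,14],[21,0],[44,14],[45,20],[49,0]]
[[2,2],[6,20],[7,0],[10,14],[21,0],[44,14],[45,20],[49,0]]
[[2,2],[6,20],[7,0],[10,14],[21,0],[37,4],[40,0],[44,14],[45,20],[49,0]]
[[2,2],[6,20],[7,0],[10,15],[19,14],[21,0],[37,4],[40,0],[44,14],[45,20],[49,0]]
[[2,2],[6,20],[7,0],[10,15],[15,19],[21,0],[37,4],[40,0],[44,14],[45,20],[49,0]]
[[2,2],[6,20],[7,0],[10,15],[15,19],[21,0],[37,4],[40,0],[41,4],[43,0],[44,14],[45,20],[49,0]]
[[2,2],[6,20],[7,0],[10,15],[15,19],[21,0],[37,4],[40,0],[41,4],[43,0],[44,14],[45,20],[49,0]]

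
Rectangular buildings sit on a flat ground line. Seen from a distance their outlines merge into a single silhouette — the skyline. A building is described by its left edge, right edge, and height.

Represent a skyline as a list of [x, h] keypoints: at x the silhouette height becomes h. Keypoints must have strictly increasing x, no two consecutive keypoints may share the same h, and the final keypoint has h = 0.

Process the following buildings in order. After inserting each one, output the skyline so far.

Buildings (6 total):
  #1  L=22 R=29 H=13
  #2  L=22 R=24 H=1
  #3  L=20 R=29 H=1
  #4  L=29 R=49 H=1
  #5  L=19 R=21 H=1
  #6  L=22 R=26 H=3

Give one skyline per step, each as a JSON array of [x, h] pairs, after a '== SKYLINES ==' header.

== SKYLINES ==
[[22,13],[29,0]]
[[22,13],[29,0]]
[[20,1],[22,13],[29,0]]
[[20,1],[22,13],[29,1],[49,0]]
[[19,1],[22,13],[29,1],[49,0]]
[[19,1],[22,13],[29,1],[49,0]]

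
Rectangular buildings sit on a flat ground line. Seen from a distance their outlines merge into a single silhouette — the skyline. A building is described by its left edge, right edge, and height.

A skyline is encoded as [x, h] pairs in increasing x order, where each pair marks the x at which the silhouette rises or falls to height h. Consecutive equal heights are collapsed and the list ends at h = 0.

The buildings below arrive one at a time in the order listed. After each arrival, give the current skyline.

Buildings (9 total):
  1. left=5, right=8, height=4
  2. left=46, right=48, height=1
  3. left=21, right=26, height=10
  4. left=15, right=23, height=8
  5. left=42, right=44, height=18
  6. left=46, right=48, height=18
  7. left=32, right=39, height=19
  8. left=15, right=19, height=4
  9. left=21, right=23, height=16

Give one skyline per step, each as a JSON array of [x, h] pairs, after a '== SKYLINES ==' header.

== SKYLINES ==
[[5,4],[8,0]]
[[5,4],[8,0],[46,1],[48,0]]
[[5,4],[8,0],[21,10],[26,0],[46,1],[48,0]]
[[5,4],[8,0],[15,8],[21,10],[26,0],[46,1],[48,0]]
[[5,4],[8,0],[15,8],[21,10],[26,0],[42,18],[44,0],[46,1],[48,0]]
[[5,4],[8,0],[15,8],[21,10],[26,0],[42,18],[44,0],[46,18],[48,0]]
[[5,4],[8,0],[15,8],[21,10],[26,0],[32,19],[39,0],[42,18],[44,0],[46,18],[48,0]]
[[5,4],[8,0],[15,8],[21,10],[26,0],[32,19],[39,0],[42,18],[44,0],[46,18],[48,0]]
[[5,4],[8,0],[15,8],[21,16],[23,10],[26,0],[32,19],[39,0],[42,18],[44,0],[46,18],[48,0]]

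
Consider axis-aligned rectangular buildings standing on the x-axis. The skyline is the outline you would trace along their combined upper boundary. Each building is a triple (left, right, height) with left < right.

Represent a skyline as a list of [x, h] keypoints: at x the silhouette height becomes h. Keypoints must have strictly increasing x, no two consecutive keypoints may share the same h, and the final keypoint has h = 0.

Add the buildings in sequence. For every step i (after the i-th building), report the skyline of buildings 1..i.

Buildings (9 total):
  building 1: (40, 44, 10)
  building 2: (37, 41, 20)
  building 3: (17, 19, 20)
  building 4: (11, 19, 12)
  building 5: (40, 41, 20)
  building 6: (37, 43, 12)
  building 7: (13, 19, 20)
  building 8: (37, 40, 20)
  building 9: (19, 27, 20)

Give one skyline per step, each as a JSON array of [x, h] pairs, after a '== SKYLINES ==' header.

== SKYLINES ==
[[40,10],[44,0]]
[[37,20],[41,10],[44,0]]
[[17,20],[19,0],[37,20],[41,10],[44,0]]
[[11,12],[17,20],[19,0],[37,20],[41,10],[44,0]]
[[11,12],[17,20],[19,0],[37,20],[41,10],[44,0]]
[[11,12],[17,20],[19,0],[37,20],[41,12],[43,10],[44,0]]
[[11,12],[13,20],[19,0],[37,20],[41,12],[43,10],[44,0]]
[[11,12],[13,20],[19,0],[37,20],[41,12],[43,10],[44,0]]
[[11,12],[13,20],[27,0],[37,20],[41,12],[43,10],[44,0]]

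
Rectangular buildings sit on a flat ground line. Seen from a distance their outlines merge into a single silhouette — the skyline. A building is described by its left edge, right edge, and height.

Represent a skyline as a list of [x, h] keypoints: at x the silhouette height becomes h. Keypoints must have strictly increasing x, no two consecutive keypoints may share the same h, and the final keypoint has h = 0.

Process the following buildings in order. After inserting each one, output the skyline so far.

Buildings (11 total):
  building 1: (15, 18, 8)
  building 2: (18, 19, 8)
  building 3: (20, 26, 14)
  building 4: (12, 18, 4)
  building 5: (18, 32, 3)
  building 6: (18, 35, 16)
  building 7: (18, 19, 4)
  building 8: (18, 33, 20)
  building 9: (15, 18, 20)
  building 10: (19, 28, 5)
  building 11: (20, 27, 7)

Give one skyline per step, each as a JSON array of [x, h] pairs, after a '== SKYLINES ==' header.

== SKYLINES ==
[[15,8],[18,0]]
[[15,8],[19,0]]
[[15,8],[19,0],[20,14],[26,0]]
[[12,4],[15,8],[19,0],[20,14],[26,0]]
[[12,4],[15,8],[19,3],[20,14],[26,3],[32,0]]
[[12,4],[15,8],[18,16],[35,0]]
[[12,4],[15,8],[18,16],[35,0]]
[[12,4],[15,8],[18,20],[33,16],[35,0]]
[[12,4],[15,20],[33,16],[35,0]]
[[12,4],[15,20],[33,16],[35,0]]
[[12,4],[15,20],[33,16],[35,0]]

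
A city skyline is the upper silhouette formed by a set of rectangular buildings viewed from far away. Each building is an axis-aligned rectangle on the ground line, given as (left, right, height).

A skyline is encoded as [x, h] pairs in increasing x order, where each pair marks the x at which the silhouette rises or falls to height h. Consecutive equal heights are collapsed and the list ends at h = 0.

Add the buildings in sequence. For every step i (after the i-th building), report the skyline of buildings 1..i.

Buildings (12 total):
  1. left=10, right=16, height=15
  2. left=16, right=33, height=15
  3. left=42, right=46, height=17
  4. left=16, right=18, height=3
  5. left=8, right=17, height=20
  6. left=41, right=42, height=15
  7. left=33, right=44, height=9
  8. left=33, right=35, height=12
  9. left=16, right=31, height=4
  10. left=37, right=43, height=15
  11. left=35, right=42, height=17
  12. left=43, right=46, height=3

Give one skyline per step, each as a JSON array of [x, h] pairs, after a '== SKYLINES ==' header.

== SKYLINES ==
[[10,15],[16,0]]
[[10,15],[33,0]]
[[10,15],[33,0],[42,17],[46,0]]
[[10,15],[33,0],[42,17],[46,0]]
[[8,20],[17,15],[33,0],[42,17],[46,0]]
[[8,20],[17,15],[33,0],[41,15],[42,17],[46,0]]
[[8,20],[17,15],[33,9],[41,15],[42,17],[46,0]]
[[8,20],[17,15],[33,12],[35,9],[41,15],[42,17],[46,0]]
[[8,20],[17,15],[33,12],[35,9],[41,15],[42,17],[46,0]]
[[8,20],[17,15],[33,12],[35,9],[37,15],[42,17],[46,0]]
[[8,20],[17,15],[33,12],[35,17],[46,0]]
[[8,20],[17,15],[33,12],[35,17],[46,0]]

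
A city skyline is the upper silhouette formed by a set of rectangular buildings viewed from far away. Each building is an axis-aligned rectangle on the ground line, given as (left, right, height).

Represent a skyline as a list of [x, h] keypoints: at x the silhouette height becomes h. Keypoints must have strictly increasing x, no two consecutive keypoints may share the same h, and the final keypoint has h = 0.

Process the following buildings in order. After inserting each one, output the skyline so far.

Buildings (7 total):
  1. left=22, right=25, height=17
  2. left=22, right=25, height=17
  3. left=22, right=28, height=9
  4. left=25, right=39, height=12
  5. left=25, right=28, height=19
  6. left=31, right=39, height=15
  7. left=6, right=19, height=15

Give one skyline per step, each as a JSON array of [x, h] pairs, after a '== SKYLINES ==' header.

== SKYLINES ==
[[22,17],[25,0]]
[[22,17],[25,0]]
[[22,17],[25,9],[28,0]]
[[22,17],[25,12],[39,0]]
[[22,17],[25,19],[28,12],[39,0]]
[[22,17],[25,19],[28,12],[31,15],[39,0]]
[[6,15],[19,0],[22,17],[25,19],[28,12],[31,15],[39,0]]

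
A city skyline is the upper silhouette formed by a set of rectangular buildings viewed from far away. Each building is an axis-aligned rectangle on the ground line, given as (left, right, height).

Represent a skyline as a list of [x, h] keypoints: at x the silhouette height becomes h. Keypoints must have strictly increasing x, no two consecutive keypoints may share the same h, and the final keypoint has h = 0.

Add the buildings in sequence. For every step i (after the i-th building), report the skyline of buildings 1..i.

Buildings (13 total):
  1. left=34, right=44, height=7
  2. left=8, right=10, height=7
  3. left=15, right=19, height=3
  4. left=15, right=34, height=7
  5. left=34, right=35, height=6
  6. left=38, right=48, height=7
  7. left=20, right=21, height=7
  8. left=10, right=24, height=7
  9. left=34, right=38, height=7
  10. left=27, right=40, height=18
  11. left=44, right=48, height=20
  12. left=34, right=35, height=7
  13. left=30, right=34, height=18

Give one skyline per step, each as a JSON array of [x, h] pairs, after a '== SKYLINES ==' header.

== SKYLINES ==
[[34,7],[44,0]]
[[8,7],[10,0],[34,7],[44,0]]
[[8,7],[10,0],[15,3],[19,0],[34,7],[44,0]]
[[8,7],[10,0],[15,7],[44,0]]
[[8,7],[10,0],[15,7],[44,0]]
[[8,7],[10,0],[15,7],[48,0]]
[[8,7],[10,0],[15,7],[48,0]]
[[8,7],[48,0]]
[[8,7],[48,0]]
[[8,7],[27,18],[40,7],[48,0]]
[[8,7],[27,18],[40,7],[44,20],[48,0]]
[[8,7],[27,18],[40,7],[44,20],[48,0]]
[[8,7],[27,18],[40,7],[44,20],[48,0]]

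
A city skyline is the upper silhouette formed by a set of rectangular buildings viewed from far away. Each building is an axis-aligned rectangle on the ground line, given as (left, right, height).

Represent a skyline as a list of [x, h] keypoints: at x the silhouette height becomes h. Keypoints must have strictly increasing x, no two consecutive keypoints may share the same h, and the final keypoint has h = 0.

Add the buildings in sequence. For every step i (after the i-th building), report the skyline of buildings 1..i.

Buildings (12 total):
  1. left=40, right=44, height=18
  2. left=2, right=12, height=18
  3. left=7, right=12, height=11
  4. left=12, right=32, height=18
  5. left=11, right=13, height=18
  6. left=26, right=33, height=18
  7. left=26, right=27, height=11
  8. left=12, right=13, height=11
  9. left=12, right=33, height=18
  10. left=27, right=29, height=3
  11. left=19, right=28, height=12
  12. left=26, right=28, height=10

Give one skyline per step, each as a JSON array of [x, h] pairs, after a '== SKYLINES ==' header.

== SKYLINES ==
[[40,18],[44,0]]
[[2,18],[12,0],[40,18],[44,0]]
[[2,18],[12,0],[40,18],[44,0]]
[[2,18],[32,0],[40,18],[44,0]]
[[2,18],[32,0],[40,18],[44,0]]
[[2,18],[33,0],[40,18],[44,0]]
[[2,18],[33,0],[40,18],[44,0]]
[[2,18],[33,0],[40,18],[44,0]]
[[2,18],[33,0],[40,18],[44,0]]
[[2,18],[33,0],[40,18],[44,0]]
[[2,18],[33,0],[40,18],[44,0]]
[[2,18],[33,0],[40,18],[44,0]]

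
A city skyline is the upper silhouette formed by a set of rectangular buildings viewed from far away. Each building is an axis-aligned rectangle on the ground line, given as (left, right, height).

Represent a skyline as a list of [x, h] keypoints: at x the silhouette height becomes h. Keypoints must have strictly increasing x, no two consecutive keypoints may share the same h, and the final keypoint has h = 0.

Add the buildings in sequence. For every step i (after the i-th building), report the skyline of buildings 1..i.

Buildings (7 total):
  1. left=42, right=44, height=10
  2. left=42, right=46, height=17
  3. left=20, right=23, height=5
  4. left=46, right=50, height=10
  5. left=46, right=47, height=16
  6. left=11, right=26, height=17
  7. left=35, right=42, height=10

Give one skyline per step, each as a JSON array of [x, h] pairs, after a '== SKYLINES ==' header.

== SKYLINES ==
[[42,10],[44,0]]
[[42,17],[46,0]]
[[20,5],[23,0],[42,17],[46,0]]
[[20,5],[23,0],[42,17],[46,10],[50,0]]
[[20,5],[23,0],[42,17],[46,16],[47,10],[50,0]]
[[11,17],[26,0],[42,17],[46,16],[47,10],[50,0]]
[[11,17],[26,0],[35,10],[42,17],[46,16],[47,10],[50,0]]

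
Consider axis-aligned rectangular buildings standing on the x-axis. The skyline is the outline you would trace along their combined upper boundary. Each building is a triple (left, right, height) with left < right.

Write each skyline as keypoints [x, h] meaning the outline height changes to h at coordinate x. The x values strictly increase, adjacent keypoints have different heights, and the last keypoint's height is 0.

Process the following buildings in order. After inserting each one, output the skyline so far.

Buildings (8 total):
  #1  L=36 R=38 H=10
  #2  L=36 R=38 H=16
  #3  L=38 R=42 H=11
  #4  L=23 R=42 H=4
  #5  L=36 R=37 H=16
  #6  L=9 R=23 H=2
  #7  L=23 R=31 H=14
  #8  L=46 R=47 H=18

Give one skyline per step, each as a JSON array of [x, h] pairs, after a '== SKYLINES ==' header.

== SKYLINES ==
[[36,10],[38,0]]
[[36,16],[38,0]]
[[36,16],[38,11],[42,0]]
[[23,4],[36,16],[38,11],[42,0]]
[[23,4],[36,16],[38,11],[42,0]]
[[9,2],[23,4],[36,16],[38,11],[42,0]]
[[9,2],[23,14],[31,4],[36,16],[38,11],[42,0]]
[[9,2],[23,14],[31,4],[36,16],[38,11],[42,0],[46,18],[47,0]]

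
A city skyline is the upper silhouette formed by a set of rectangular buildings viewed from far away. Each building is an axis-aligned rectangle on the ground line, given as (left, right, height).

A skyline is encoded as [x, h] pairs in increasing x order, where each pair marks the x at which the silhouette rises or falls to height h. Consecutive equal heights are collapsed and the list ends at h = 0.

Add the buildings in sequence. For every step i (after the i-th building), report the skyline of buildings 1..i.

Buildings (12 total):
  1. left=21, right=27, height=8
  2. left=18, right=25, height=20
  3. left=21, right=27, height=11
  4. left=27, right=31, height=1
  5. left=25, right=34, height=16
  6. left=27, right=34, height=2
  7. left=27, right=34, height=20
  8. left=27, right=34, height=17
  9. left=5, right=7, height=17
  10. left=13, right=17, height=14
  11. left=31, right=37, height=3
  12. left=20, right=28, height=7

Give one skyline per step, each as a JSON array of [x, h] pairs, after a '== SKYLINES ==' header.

== SKYLINES ==
[[21,8],[27,0]]
[[18,20],[25,8],[27,0]]
[[18,20],[25,11],[27,0]]
[[18,20],[25,11],[27,1],[31,0]]
[[18,20],[25,16],[34,0]]
[[18,20],[25,16],[34,0]]
[[18,20],[25,16],[27,20],[34,0]]
[[18,20],[25,16],[27,20],[34,0]]
[[5,17],[7,0],[18,20],[25,16],[27,20],[34,0]]
[[5,17],[7,0],[13,14],[17,0],[18,20],[25,16],[27,20],[34,0]]
[[5,17],[7,0],[13,14],[17,0],[18,20],[25,16],[27,20],[34,3],[37,0]]
[[5,17],[7,0],[13,14],[17,0],[18,20],[25,16],[27,20],[34,3],[37,0]]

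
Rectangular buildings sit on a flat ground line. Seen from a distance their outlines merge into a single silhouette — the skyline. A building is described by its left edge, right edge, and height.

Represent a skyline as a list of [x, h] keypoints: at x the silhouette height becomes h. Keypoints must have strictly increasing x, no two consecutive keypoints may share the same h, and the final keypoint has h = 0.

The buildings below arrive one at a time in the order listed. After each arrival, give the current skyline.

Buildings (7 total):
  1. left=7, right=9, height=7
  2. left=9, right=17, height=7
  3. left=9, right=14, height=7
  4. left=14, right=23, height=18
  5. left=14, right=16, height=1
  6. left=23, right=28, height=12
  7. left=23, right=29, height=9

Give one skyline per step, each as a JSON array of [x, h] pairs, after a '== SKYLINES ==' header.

== SKYLINES ==
[[7,7],[9,0]]
[[7,7],[17,0]]
[[7,7],[17,0]]
[[7,7],[14,18],[23,0]]
[[7,7],[14,18],[23,0]]
[[7,7],[14,18],[23,12],[28,0]]
[[7,7],[14,18],[23,12],[28,9],[29,0]]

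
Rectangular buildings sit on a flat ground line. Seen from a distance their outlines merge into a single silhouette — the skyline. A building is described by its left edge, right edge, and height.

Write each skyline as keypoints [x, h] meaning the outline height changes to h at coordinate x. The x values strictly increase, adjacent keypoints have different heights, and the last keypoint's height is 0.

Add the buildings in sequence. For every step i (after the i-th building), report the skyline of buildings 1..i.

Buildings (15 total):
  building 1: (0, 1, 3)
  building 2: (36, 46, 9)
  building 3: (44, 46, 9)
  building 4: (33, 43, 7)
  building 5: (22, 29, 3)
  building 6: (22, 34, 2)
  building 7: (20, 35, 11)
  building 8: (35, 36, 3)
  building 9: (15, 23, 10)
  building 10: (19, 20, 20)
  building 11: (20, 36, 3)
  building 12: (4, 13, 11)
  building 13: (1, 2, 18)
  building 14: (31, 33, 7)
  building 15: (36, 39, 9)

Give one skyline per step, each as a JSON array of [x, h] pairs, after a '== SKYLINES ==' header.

== SKYLINES ==
[[0,3],[1,0]]
[[0,3],[1,0],[36,9],[46,0]]
[[0,3],[1,0],[36,9],[46,0]]
[[0,3],[1,0],[33,7],[36,9],[46,0]]
[[0,3],[1,0],[22,3],[29,0],[33,7],[36,9],[46,0]]
[[0,3],[1,0],[22,3],[29,2],[33,7],[36,9],[46,0]]
[[0,3],[1,0],[20,11],[35,7],[36,9],[46,0]]
[[0,3],[1,0],[20,11],[35,7],[36,9],[46,0]]
[[0,3],[1,0],[15,10],[20,11],[35,7],[36,9],[46,0]]
[[0,3],[1,0],[15,10],[19,20],[20,11],[35,7],[36,9],[46,0]]
[[0,3],[1,0],[15,10],[19,20],[20,11],[35,7],[36,9],[46,0]]
[[0,3],[1,0],[4,11],[13,0],[15,10],[19,20],[20,11],[35,7],[36,9],[46,0]]
[[0,3],[1,18],[2,0],[4,11],[13,0],[15,10],[19,20],[20,11],[35,7],[36,9],[46,0]]
[[0,3],[1,18],[2,0],[4,11],[13,0],[15,10],[19,20],[20,11],[35,7],[36,9],[46,0]]
[[0,3],[1,18],[2,0],[4,11],[13,0],[15,10],[19,20],[20,11],[35,7],[36,9],[46,0]]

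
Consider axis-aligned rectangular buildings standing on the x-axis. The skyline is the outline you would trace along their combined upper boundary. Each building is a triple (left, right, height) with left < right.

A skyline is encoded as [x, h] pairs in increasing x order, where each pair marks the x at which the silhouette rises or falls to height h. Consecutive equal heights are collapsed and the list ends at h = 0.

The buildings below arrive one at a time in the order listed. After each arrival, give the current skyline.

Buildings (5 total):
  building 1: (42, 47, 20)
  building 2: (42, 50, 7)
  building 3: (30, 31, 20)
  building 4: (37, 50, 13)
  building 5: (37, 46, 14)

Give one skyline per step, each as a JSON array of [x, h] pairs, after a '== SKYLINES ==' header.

== SKYLINES ==
[[42,20],[47,0]]
[[42,20],[47,7],[50,0]]
[[30,20],[31,0],[42,20],[47,7],[50,0]]
[[30,20],[31,0],[37,13],[42,20],[47,13],[50,0]]
[[30,20],[31,0],[37,14],[42,20],[47,13],[50,0]]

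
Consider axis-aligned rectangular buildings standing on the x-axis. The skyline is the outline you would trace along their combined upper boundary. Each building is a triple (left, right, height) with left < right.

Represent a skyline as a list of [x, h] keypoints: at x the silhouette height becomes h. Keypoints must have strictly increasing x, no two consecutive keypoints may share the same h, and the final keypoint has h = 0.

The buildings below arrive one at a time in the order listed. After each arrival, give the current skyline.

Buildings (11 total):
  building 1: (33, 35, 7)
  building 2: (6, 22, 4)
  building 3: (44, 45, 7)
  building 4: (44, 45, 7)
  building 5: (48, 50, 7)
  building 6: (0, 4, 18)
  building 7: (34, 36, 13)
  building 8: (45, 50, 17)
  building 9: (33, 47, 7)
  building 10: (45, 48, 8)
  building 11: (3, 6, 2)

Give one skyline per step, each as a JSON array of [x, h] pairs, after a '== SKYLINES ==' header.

== SKYLINES ==
[[33,7],[35,0]]
[[6,4],[22,0],[33,7],[35,0]]
[[6,4],[22,0],[33,7],[35,0],[44,7],[45,0]]
[[6,4],[22,0],[33,7],[35,0],[44,7],[45,0]]
[[6,4],[22,0],[33,7],[35,0],[44,7],[45,0],[48,7],[50,0]]
[[0,18],[4,0],[6,4],[22,0],[33,7],[35,0],[44,7],[45,0],[48,7],[50,0]]
[[0,18],[4,0],[6,4],[22,0],[33,7],[34,13],[36,0],[44,7],[45,0],[48,7],[50,0]]
[[0,18],[4,0],[6,4],[22,0],[33,7],[34,13],[36,0],[44,7],[45,17],[50,0]]
[[0,18],[4,0],[6,4],[22,0],[33,7],[34,13],[36,7],[45,17],[50,0]]
[[0,18],[4,0],[6,4],[22,0],[33,7],[34,13],[36,7],[45,17],[50,0]]
[[0,18],[4,2],[6,4],[22,0],[33,7],[34,13],[36,7],[45,17],[50,0]]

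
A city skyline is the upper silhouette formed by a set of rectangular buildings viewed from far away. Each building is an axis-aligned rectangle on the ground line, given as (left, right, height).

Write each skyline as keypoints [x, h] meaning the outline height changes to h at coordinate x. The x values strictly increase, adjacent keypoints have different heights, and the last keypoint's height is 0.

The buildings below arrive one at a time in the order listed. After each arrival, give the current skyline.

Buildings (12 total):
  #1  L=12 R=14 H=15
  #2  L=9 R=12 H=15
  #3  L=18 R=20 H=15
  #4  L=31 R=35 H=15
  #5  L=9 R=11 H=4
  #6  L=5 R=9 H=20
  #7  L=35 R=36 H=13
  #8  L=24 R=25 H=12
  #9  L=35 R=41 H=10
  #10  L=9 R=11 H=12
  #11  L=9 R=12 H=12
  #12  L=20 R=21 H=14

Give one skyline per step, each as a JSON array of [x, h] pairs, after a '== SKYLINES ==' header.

== SKYLINES ==
[[12,15],[14,0]]
[[9,15],[14,0]]
[[9,15],[14,0],[18,15],[20,0]]
[[9,15],[14,0],[18,15],[20,0],[31,15],[35,0]]
[[9,15],[14,0],[18,15],[20,0],[31,15],[35,0]]
[[5,20],[9,15],[14,0],[18,15],[20,0],[31,15],[35,0]]
[[5,20],[9,15],[14,0],[18,15],[20,0],[31,15],[35,13],[36,0]]
[[5,20],[9,15],[14,0],[18,15],[20,0],[24,12],[25,0],[31,15],[35,13],[36,0]]
[[5,20],[9,15],[14,0],[18,15],[20,0],[24,12],[25,0],[31,15],[35,13],[36,10],[41,0]]
[[5,20],[9,15],[14,0],[18,15],[20,0],[24,12],[25,0],[31,15],[35,13],[36,10],[41,0]]
[[5,20],[9,15],[14,0],[18,15],[20,0],[24,12],[25,0],[31,15],[35,13],[36,10],[41,0]]
[[5,20],[9,15],[14,0],[18,15],[20,14],[21,0],[24,12],[25,0],[31,15],[35,13],[36,10],[41,0]]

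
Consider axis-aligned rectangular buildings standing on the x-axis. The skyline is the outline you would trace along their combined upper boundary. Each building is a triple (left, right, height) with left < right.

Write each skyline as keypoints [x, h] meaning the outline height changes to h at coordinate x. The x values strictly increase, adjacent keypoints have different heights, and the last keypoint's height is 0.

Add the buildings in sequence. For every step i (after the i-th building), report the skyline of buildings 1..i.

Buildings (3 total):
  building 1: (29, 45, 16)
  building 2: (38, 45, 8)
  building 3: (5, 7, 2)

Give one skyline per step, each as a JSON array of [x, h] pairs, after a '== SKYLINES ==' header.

== SKYLINES ==
[[29,16],[45,0]]
[[29,16],[45,0]]
[[5,2],[7,0],[29,16],[45,0]]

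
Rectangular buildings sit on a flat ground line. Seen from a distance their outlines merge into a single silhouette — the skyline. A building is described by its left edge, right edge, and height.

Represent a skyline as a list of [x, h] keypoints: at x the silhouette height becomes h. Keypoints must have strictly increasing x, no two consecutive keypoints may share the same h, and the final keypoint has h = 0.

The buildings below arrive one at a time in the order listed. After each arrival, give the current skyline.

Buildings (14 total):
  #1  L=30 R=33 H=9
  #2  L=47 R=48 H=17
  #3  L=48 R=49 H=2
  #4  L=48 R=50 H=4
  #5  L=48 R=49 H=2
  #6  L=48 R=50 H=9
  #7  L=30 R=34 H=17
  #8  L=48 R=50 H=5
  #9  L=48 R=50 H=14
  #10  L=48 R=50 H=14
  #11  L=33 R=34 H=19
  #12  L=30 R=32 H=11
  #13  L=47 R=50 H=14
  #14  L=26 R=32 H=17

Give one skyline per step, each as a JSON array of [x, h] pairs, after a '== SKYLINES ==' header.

== SKYLINES ==
[[30,9],[33,0]]
[[30,9],[33,0],[47,17],[48,0]]
[[30,9],[33,0],[47,17],[48,2],[49,0]]
[[30,9],[33,0],[47,17],[48,4],[50,0]]
[[30,9],[33,0],[47,17],[48,4],[50,0]]
[[30,9],[33,0],[47,17],[48,9],[50,0]]
[[30,17],[34,0],[47,17],[48,9],[50,0]]
[[30,17],[34,0],[47,17],[48,9],[50,0]]
[[30,17],[34,0],[47,17],[48,14],[50,0]]
[[30,17],[34,0],[47,17],[48,14],[50,0]]
[[30,17],[33,19],[34,0],[47,17],[48,14],[50,0]]
[[30,17],[33,19],[34,0],[47,17],[48,14],[50,0]]
[[30,17],[33,19],[34,0],[47,17],[48,14],[50,0]]
[[26,17],[33,19],[34,0],[47,17],[48,14],[50,0]]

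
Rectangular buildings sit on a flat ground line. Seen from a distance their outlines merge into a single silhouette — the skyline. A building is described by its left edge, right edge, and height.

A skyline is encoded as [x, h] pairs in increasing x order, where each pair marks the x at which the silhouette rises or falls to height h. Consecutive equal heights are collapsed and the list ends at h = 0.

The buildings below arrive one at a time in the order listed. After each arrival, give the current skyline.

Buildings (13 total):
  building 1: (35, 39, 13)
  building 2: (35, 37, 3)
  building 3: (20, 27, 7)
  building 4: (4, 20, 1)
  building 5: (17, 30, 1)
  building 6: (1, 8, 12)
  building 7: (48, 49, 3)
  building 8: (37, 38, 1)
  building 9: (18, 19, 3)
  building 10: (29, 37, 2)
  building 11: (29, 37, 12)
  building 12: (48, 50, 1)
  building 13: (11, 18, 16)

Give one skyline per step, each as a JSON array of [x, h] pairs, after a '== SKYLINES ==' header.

== SKYLINES ==
[[35,13],[39,0]]
[[35,13],[39,0]]
[[20,7],[27,0],[35,13],[39,0]]
[[4,1],[20,7],[27,0],[35,13],[39,0]]
[[4,1],[20,7],[27,1],[30,0],[35,13],[39,0]]
[[1,12],[8,1],[20,7],[27,1],[30,0],[35,13],[39,0]]
[[1,12],[8,1],[20,7],[27,1],[30,0],[35,13],[39,0],[48,3],[49,0]]
[[1,12],[8,1],[20,7],[27,1],[30,0],[35,13],[39,0],[48,3],[49,0]]
[[1,12],[8,1],[18,3],[19,1],[20,7],[27,1],[30,0],[35,13],[39,0],[48,3],[49,0]]
[[1,12],[8,1],[18,3],[19,1],[20,7],[27,1],[29,2],[35,13],[39,0],[48,3],[49,0]]
[[1,12],[8,1],[18,3],[19,1],[20,7],[27,1],[29,12],[35,13],[39,0],[48,3],[49,0]]
[[1,12],[8,1],[18,3],[19,1],[20,7],[27,1],[29,12],[35,13],[39,0],[48,3],[49,1],[50,0]]
[[1,12],[8,1],[11,16],[18,3],[19,1],[20,7],[27,1],[29,12],[35,13],[39,0],[48,3],[49,1],[50,0]]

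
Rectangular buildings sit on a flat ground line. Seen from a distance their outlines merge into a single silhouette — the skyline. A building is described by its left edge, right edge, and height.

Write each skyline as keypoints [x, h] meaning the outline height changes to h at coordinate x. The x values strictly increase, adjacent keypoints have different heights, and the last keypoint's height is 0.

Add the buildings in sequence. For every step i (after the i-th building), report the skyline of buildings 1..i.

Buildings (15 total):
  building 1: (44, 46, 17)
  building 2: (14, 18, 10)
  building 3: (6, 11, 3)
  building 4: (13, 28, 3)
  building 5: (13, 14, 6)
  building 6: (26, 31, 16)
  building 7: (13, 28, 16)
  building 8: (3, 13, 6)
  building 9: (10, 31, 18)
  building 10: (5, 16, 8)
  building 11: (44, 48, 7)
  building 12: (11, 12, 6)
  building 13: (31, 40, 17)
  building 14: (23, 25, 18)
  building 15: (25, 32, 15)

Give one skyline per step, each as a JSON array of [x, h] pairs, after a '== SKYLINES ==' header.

== SKYLINES ==
[[44,17],[46,0]]
[[14,10],[18,0],[44,17],[46,0]]
[[6,3],[11,0],[14,10],[18,0],[44,17],[46,0]]
[[6,3],[11,0],[13,3],[14,10],[18,3],[28,0],[44,17],[46,0]]
[[6,3],[11,0],[13,6],[14,10],[18,3],[28,0],[44,17],[46,0]]
[[6,3],[11,0],[13,6],[14,10],[18,3],[26,16],[31,0],[44,17],[46,0]]
[[6,3],[11,0],[13,16],[31,0],[44,17],[46,0]]
[[3,6],[13,16],[31,0],[44,17],[46,0]]
[[3,6],[10,18],[31,0],[44,17],[46,0]]
[[3,6],[5,8],[10,18],[31,0],[44,17],[46,0]]
[[3,6],[5,8],[10,18],[31,0],[44,17],[46,7],[48,0]]
[[3,6],[5,8],[10,18],[31,0],[44,17],[46,7],[48,0]]
[[3,6],[5,8],[10,18],[31,17],[40,0],[44,17],[46,7],[48,0]]
[[3,6],[5,8],[10,18],[31,17],[40,0],[44,17],[46,7],[48,0]]
[[3,6],[5,8],[10,18],[31,17],[40,0],[44,17],[46,7],[48,0]]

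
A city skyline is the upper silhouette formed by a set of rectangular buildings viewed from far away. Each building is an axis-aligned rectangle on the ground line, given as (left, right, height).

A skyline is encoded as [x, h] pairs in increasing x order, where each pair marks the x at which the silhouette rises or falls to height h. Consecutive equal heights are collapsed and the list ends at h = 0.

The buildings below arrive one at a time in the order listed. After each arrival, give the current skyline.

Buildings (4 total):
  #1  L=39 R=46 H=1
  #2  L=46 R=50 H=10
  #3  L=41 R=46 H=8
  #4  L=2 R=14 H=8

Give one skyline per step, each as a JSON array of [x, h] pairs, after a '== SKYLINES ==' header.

== SKYLINES ==
[[39,1],[46,0]]
[[39,1],[46,10],[50,0]]
[[39,1],[41,8],[46,10],[50,0]]
[[2,8],[14,0],[39,1],[41,8],[46,10],[50,0]]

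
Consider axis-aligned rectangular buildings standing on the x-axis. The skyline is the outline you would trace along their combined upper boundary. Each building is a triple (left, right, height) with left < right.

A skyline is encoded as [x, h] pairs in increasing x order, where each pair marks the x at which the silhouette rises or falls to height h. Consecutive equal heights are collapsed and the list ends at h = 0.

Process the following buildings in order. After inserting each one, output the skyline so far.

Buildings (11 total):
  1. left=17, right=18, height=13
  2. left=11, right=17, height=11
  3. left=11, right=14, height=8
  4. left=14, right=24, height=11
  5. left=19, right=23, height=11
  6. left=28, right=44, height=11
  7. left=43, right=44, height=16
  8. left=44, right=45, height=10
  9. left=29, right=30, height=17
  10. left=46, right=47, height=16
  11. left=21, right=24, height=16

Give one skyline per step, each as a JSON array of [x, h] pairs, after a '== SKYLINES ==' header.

== SKYLINES ==
[[17,13],[18,0]]
[[11,11],[17,13],[18,0]]
[[11,11],[17,13],[18,0]]
[[11,11],[17,13],[18,11],[24,0]]
[[11,11],[17,13],[18,11],[24,0]]
[[11,11],[17,13],[18,11],[24,0],[28,11],[44,0]]
[[11,11],[17,13],[18,11],[24,0],[28,11],[43,16],[44,0]]
[[11,11],[17,13],[18,11],[24,0],[28,11],[43,16],[44,10],[45,0]]
[[11,11],[17,13],[18,11],[24,0],[28,11],[29,17],[30,11],[43,16],[44,10],[45,0]]
[[11,11],[17,13],[18,11],[24,0],[28,11],[29,17],[30,11],[43,16],[44,10],[45,0],[46,16],[47,0]]
[[11,11],[17,13],[18,11],[21,16],[24,0],[28,11],[29,17],[30,11],[43,16],[44,10],[45,0],[46,16],[47,0]]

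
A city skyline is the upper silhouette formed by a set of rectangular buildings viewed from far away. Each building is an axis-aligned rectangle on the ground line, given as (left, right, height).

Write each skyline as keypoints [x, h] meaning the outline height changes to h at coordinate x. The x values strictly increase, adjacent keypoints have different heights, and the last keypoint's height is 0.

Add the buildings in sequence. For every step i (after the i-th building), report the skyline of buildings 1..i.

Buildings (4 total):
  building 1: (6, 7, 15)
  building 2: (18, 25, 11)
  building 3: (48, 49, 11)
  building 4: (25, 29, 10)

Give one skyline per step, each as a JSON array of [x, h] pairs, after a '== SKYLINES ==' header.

== SKYLINES ==
[[6,15],[7,0]]
[[6,15],[7,0],[18,11],[25,0]]
[[6,15],[7,0],[18,11],[25,0],[48,11],[49,0]]
[[6,15],[7,0],[18,11],[25,10],[29,0],[48,11],[49,0]]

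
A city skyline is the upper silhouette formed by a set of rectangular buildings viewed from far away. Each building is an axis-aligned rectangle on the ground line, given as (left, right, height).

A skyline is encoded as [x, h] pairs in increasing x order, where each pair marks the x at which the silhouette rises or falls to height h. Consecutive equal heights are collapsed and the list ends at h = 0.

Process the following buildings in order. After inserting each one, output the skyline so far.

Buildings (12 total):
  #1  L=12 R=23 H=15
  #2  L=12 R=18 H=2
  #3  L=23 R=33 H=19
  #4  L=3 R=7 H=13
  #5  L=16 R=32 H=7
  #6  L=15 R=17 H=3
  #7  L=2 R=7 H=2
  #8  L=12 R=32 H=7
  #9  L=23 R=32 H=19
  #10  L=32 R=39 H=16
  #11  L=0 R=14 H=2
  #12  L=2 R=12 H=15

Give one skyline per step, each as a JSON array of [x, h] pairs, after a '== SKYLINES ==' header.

== SKYLINES ==
[[12,15],[23,0]]
[[12,15],[23,0]]
[[12,15],[23,19],[33,0]]
[[3,13],[7,0],[12,15],[23,19],[33,0]]
[[3,13],[7,0],[12,15],[23,19],[33,0]]
[[3,13],[7,0],[12,15],[23,19],[33,0]]
[[2,2],[3,13],[7,0],[12,15],[23,19],[33,0]]
[[2,2],[3,13],[7,0],[12,15],[23,19],[33,0]]
[[2,2],[3,13],[7,0],[12,15],[23,19],[33,0]]
[[2,2],[3,13],[7,0],[12,15],[23,19],[33,16],[39,0]]
[[0,2],[3,13],[7,2],[12,15],[23,19],[33,16],[39,0]]
[[0,2],[2,15],[23,19],[33,16],[39,0]]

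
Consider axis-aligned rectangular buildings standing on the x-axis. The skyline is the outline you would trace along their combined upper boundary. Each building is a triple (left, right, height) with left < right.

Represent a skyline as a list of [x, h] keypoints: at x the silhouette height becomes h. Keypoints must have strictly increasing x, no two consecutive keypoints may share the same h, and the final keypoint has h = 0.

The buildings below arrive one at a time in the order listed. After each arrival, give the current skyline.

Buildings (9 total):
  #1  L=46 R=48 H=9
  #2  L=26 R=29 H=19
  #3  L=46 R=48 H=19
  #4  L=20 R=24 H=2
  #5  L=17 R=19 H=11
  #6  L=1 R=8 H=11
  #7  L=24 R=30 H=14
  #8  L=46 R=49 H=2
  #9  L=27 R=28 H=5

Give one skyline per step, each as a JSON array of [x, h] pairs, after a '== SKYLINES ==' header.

== SKYLINES ==
[[46,9],[48,0]]
[[26,19],[29,0],[46,9],[48,0]]
[[26,19],[29,0],[46,19],[48,0]]
[[20,2],[24,0],[26,19],[29,0],[46,19],[48,0]]
[[17,11],[19,0],[20,2],[24,0],[26,19],[29,0],[46,19],[48,0]]
[[1,11],[8,0],[17,11],[19,0],[20,2],[24,0],[26,19],[29,0],[46,19],[48,0]]
[[1,11],[8,0],[17,11],[19,0],[20,2],[24,14],[26,19],[29,14],[30,0],[46,19],[48,0]]
[[1,11],[8,0],[17,11],[19,0],[20,2],[24,14],[26,19],[29,14],[30,0],[46,19],[48,2],[49,0]]
[[1,11],[8,0],[17,11],[19,0],[20,2],[24,14],[26,19],[29,14],[30,0],[46,19],[48,2],[49,0]]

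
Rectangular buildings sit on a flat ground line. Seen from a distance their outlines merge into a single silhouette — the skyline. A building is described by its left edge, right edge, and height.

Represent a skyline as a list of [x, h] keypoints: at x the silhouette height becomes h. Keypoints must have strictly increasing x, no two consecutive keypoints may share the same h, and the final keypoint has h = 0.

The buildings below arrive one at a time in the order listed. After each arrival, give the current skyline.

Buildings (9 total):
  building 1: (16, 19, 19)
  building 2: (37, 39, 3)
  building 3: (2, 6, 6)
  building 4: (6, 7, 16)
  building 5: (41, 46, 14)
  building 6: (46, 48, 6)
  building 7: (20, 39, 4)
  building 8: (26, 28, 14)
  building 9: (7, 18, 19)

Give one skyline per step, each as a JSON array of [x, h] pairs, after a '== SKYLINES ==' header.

== SKYLINES ==
[[16,19],[19,0]]
[[16,19],[19,0],[37,3],[39,0]]
[[2,6],[6,0],[16,19],[19,0],[37,3],[39,0]]
[[2,6],[6,16],[7,0],[16,19],[19,0],[37,3],[39,0]]
[[2,6],[6,16],[7,0],[16,19],[19,0],[37,3],[39,0],[41,14],[46,0]]
[[2,6],[6,16],[7,0],[16,19],[19,0],[37,3],[39,0],[41,14],[46,6],[48,0]]
[[2,6],[6,16],[7,0],[16,19],[19,0],[20,4],[39,0],[41,14],[46,6],[48,0]]
[[2,6],[6,16],[7,0],[16,19],[19,0],[20,4],[26,14],[28,4],[39,0],[41,14],[46,6],[48,0]]
[[2,6],[6,16],[7,19],[19,0],[20,4],[26,14],[28,4],[39,0],[41,14],[46,6],[48,0]]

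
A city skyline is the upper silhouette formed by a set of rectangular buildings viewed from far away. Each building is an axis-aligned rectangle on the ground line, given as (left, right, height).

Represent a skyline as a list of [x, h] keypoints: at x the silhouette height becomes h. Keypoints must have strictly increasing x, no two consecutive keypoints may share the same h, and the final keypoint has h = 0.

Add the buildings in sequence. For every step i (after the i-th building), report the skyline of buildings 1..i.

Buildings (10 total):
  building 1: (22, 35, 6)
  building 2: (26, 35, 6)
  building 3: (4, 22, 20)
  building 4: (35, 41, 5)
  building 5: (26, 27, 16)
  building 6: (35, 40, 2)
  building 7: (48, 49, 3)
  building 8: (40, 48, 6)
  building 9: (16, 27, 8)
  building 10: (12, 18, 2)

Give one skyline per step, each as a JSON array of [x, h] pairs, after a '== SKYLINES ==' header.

== SKYLINES ==
[[22,6],[35,0]]
[[22,6],[35,0]]
[[4,20],[22,6],[35,0]]
[[4,20],[22,6],[35,5],[41,0]]
[[4,20],[22,6],[26,16],[27,6],[35,5],[41,0]]
[[4,20],[22,6],[26,16],[27,6],[35,5],[41,0]]
[[4,20],[22,6],[26,16],[27,6],[35,5],[41,0],[48,3],[49,0]]
[[4,20],[22,6],[26,16],[27,6],[35,5],[40,6],[48,3],[49,0]]
[[4,20],[22,8],[26,16],[27,6],[35,5],[40,6],[48,3],[49,0]]
[[4,20],[22,8],[26,16],[27,6],[35,5],[40,6],[48,3],[49,0]]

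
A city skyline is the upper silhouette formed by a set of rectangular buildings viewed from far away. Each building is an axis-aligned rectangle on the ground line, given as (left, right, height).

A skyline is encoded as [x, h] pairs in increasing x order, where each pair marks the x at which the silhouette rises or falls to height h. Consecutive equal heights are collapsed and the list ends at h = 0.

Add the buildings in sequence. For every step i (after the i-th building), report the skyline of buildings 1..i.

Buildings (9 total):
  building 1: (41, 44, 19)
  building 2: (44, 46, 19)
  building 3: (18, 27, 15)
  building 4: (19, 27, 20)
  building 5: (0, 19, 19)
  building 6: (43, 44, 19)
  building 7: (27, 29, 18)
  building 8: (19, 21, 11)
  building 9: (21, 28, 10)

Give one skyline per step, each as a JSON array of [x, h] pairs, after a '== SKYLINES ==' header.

== SKYLINES ==
[[41,19],[44,0]]
[[41,19],[46,0]]
[[18,15],[27,0],[41,19],[46,0]]
[[18,15],[19,20],[27,0],[41,19],[46,0]]
[[0,19],[19,20],[27,0],[41,19],[46,0]]
[[0,19],[19,20],[27,0],[41,19],[46,0]]
[[0,19],[19,20],[27,18],[29,0],[41,19],[46,0]]
[[0,19],[19,20],[27,18],[29,0],[41,19],[46,0]]
[[0,19],[19,20],[27,18],[29,0],[41,19],[46,0]]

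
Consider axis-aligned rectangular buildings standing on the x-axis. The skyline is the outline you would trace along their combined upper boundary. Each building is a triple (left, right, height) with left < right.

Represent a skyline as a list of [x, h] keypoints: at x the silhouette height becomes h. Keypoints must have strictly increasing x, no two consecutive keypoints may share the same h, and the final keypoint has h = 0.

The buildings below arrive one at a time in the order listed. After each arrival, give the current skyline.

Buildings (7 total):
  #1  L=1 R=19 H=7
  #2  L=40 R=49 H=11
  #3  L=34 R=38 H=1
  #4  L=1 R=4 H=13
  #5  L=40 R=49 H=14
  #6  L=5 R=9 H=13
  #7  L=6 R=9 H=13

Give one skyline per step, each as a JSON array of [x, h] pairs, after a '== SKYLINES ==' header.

== SKYLINES ==
[[1,7],[19,0]]
[[1,7],[19,0],[40,11],[49,0]]
[[1,7],[19,0],[34,1],[38,0],[40,11],[49,0]]
[[1,13],[4,7],[19,0],[34,1],[38,0],[40,11],[49,0]]
[[1,13],[4,7],[19,0],[34,1],[38,0],[40,14],[49,0]]
[[1,13],[4,7],[5,13],[9,7],[19,0],[34,1],[38,0],[40,14],[49,0]]
[[1,13],[4,7],[5,13],[9,7],[19,0],[34,1],[38,0],[40,14],[49,0]]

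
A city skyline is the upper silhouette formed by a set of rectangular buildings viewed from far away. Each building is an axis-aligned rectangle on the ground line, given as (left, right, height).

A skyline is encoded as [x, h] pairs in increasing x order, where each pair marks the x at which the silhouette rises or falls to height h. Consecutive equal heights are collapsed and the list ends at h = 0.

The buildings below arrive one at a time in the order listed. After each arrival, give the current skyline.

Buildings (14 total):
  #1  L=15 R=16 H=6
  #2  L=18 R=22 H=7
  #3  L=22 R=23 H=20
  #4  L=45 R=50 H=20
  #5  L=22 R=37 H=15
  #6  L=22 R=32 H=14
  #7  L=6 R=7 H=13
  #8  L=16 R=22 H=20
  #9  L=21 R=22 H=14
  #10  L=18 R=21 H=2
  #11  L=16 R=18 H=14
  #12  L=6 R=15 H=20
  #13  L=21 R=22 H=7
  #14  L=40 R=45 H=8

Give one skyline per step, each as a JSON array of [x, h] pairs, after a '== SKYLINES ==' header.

== SKYLINES ==
[[15,6],[16,0]]
[[15,6],[16,0],[18,7],[22,0]]
[[15,6],[16,0],[18,7],[22,20],[23,0]]
[[15,6],[16,0],[18,7],[22,20],[23,0],[45,20],[50,0]]
[[15,6],[16,0],[18,7],[22,20],[23,15],[37,0],[45,20],[50,0]]
[[15,6],[16,0],[18,7],[22,20],[23,15],[37,0],[45,20],[50,0]]
[[6,13],[7,0],[15,6],[16,0],[18,7],[22,20],[23,15],[37,0],[45,20],[50,0]]
[[6,13],[7,0],[15,6],[16,20],[23,15],[37,0],[45,20],[50,0]]
[[6,13],[7,0],[15,6],[16,20],[23,15],[37,0],[45,20],[50,0]]
[[6,13],[7,0],[15,6],[16,20],[23,15],[37,0],[45,20],[50,0]]
[[6,13],[7,0],[15,6],[16,20],[23,15],[37,0],[45,20],[50,0]]
[[6,20],[15,6],[16,20],[23,15],[37,0],[45,20],[50,0]]
[[6,20],[15,6],[16,20],[23,15],[37,0],[45,20],[50,0]]
[[6,20],[15,6],[16,20],[23,15],[37,0],[40,8],[45,20],[50,0]]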